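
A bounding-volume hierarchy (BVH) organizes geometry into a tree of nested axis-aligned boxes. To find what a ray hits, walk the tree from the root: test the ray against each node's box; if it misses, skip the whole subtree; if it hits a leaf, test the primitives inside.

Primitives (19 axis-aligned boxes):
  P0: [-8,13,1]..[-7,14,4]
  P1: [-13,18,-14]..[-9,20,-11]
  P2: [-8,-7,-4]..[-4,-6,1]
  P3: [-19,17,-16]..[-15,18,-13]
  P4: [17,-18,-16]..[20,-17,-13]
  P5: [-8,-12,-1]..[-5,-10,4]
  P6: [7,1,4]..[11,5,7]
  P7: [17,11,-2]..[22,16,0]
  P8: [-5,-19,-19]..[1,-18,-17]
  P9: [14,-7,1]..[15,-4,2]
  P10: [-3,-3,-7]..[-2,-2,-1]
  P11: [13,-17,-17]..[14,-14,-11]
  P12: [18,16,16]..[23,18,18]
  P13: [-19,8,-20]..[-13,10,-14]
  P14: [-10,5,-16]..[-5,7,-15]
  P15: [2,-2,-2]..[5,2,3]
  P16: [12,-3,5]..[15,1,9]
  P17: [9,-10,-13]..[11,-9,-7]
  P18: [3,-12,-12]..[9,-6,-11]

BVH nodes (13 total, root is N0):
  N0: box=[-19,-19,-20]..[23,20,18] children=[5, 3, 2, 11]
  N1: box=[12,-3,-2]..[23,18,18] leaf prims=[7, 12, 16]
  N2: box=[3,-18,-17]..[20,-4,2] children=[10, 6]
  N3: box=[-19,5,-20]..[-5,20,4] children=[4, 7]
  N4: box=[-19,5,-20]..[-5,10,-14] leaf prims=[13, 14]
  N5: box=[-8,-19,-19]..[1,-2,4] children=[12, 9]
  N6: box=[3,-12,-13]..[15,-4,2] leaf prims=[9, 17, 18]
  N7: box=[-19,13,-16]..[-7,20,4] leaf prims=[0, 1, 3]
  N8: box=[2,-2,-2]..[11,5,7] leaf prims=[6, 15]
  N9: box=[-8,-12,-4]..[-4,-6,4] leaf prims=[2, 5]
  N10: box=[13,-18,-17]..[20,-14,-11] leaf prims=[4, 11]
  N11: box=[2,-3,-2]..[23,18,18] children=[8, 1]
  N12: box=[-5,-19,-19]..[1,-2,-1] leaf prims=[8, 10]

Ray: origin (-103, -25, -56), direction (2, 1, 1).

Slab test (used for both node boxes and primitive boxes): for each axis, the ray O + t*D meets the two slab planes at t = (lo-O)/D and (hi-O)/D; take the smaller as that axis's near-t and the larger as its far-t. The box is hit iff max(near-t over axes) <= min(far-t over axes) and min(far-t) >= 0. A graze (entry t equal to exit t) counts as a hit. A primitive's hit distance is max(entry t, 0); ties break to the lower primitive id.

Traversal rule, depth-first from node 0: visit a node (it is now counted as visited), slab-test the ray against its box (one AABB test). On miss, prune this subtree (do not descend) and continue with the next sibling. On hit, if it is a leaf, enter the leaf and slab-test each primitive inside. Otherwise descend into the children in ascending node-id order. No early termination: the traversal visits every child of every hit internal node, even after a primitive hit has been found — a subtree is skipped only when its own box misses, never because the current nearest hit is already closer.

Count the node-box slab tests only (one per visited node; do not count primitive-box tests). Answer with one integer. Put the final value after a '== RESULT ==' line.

Walk:
N0 x:[42,63] y:[6,45] z:[36,74] -> hit [42,45], descend [2, 3, 5, 11]
  N2 x:[53,123/2] y:[7,21] z:[39,58] -> miss, prune
  N3 x:[42,49] y:[30,45] z:[36,60] -> hit [42,45], descend [4, 7]
    N4 x:[42,49] y:[30,35] z:[36,42] -> miss, prune
    N7 x:[42,48] y:[38,45] z:[40,60] -> hit [42,45] leaf, test {P0(miss), P1@t=45, P3@t=42}
  N5 x:[95/2,52] y:[6,23] z:[37,60] -> miss, prune
  N11 x:[105/2,63] y:[22,43] z:[54,74] -> miss, prune

7 AABB tests over nodes [0, 2, 3, 4, 7, 5, 11]; 1 leaf entered; closest P3.

== RESULT ==
7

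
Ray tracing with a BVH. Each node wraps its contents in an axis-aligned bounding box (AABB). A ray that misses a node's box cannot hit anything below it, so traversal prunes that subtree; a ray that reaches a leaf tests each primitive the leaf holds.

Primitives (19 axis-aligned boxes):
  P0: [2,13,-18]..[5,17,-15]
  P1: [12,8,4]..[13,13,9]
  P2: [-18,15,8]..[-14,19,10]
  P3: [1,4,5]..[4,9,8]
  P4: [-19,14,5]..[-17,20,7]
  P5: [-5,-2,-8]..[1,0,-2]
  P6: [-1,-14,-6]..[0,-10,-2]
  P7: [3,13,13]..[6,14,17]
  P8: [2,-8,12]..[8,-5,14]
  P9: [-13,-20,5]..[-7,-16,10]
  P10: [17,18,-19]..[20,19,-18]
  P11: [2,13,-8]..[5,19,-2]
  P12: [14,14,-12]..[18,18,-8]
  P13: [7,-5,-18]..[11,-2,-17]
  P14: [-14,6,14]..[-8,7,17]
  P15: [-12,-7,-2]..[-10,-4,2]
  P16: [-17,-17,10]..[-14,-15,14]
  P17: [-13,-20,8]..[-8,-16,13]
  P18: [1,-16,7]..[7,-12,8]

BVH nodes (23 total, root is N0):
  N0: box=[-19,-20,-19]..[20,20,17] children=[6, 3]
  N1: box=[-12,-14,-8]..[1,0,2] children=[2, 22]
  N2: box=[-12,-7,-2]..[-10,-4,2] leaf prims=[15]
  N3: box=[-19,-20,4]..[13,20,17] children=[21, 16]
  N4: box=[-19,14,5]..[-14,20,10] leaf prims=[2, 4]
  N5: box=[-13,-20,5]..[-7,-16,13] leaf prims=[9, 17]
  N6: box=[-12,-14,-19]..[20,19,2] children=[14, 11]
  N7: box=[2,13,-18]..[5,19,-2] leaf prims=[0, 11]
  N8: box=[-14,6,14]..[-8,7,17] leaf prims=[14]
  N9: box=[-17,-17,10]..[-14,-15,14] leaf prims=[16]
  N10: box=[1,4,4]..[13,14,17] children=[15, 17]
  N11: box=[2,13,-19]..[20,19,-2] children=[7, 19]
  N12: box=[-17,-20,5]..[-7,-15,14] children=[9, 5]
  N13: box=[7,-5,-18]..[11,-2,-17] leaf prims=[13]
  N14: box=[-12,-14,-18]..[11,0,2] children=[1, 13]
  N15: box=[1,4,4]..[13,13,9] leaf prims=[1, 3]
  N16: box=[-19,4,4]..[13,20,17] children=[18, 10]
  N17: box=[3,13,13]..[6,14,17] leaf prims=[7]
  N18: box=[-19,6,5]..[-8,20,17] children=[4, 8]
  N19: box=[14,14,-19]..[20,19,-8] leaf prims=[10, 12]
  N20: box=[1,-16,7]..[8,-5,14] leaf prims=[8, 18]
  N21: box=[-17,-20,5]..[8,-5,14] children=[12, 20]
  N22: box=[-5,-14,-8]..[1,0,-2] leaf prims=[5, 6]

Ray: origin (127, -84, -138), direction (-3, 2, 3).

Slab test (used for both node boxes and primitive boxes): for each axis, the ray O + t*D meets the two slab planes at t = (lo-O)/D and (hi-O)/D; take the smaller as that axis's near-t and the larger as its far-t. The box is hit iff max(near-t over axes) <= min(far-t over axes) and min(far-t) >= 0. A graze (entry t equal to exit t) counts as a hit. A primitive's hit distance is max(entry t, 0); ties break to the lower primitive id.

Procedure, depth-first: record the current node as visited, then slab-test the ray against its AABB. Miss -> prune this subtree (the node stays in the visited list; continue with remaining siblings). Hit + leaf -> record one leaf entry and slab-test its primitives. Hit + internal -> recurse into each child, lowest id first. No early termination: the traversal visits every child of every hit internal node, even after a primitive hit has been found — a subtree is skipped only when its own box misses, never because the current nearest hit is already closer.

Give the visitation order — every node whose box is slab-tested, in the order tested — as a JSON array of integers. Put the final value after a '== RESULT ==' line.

Walk:
N0 x:[107/3,146/3] y:[32,52] z:[119/3,155/3] -> hit [119/3,146/3], descend [3, 6]
  N3 x:[38,146/3] y:[32,52] z:[142/3,155/3] -> hit [142/3,146/3], descend [16, 21]
    N16 x:[38,146/3] y:[44,52] z:[142/3,155/3] -> hit [142/3,146/3], descend [10, 18]
      N10 x:[38,42] y:[44,49] z:[142/3,155/3] -> miss, prune
      N18 x:[45,146/3] y:[45,52] z:[143/3,155/3] -> hit [143/3,146/3], descend [4, 8]
        N4 x:[47,146/3] y:[49,52] z:[143/3,148/3] -> miss, prune
        N8 x:[45,47] y:[45,91/2] z:[152/3,155/3] -> miss, prune
    N21 x:[119/3,48] y:[32,79/2] z:[143/3,152/3] -> miss, prune
  N6 x:[107/3,139/3] y:[35,103/2] z:[119/3,140/3] -> hit [119/3,139/3], descend [11, 14]
    N11 x:[107/3,125/3] y:[97/2,103/2] z:[119/3,136/3] -> miss, prune
    N14 x:[116/3,139/3] y:[35,42] z:[40,140/3] -> hit [40,42], descend [1, 13]
      N1 x:[42,139/3] y:[35,42] z:[130/3,140/3] -> miss, prune
      N13 x:[116/3,40] y:[79/2,41] z:[40,121/3] -> hit [40,40] leaf, test {P13@t=40}

Summary -> nodes [0, 3, 16, 10, 18, 4, 8, 21, 6, 11, 14, 1, 13]; box-tests=13; leaf-entries=1; first=P13

== RESULT ==
[0, 3, 16, 10, 18, 4, 8, 21, 6, 11, 14, 1, 13]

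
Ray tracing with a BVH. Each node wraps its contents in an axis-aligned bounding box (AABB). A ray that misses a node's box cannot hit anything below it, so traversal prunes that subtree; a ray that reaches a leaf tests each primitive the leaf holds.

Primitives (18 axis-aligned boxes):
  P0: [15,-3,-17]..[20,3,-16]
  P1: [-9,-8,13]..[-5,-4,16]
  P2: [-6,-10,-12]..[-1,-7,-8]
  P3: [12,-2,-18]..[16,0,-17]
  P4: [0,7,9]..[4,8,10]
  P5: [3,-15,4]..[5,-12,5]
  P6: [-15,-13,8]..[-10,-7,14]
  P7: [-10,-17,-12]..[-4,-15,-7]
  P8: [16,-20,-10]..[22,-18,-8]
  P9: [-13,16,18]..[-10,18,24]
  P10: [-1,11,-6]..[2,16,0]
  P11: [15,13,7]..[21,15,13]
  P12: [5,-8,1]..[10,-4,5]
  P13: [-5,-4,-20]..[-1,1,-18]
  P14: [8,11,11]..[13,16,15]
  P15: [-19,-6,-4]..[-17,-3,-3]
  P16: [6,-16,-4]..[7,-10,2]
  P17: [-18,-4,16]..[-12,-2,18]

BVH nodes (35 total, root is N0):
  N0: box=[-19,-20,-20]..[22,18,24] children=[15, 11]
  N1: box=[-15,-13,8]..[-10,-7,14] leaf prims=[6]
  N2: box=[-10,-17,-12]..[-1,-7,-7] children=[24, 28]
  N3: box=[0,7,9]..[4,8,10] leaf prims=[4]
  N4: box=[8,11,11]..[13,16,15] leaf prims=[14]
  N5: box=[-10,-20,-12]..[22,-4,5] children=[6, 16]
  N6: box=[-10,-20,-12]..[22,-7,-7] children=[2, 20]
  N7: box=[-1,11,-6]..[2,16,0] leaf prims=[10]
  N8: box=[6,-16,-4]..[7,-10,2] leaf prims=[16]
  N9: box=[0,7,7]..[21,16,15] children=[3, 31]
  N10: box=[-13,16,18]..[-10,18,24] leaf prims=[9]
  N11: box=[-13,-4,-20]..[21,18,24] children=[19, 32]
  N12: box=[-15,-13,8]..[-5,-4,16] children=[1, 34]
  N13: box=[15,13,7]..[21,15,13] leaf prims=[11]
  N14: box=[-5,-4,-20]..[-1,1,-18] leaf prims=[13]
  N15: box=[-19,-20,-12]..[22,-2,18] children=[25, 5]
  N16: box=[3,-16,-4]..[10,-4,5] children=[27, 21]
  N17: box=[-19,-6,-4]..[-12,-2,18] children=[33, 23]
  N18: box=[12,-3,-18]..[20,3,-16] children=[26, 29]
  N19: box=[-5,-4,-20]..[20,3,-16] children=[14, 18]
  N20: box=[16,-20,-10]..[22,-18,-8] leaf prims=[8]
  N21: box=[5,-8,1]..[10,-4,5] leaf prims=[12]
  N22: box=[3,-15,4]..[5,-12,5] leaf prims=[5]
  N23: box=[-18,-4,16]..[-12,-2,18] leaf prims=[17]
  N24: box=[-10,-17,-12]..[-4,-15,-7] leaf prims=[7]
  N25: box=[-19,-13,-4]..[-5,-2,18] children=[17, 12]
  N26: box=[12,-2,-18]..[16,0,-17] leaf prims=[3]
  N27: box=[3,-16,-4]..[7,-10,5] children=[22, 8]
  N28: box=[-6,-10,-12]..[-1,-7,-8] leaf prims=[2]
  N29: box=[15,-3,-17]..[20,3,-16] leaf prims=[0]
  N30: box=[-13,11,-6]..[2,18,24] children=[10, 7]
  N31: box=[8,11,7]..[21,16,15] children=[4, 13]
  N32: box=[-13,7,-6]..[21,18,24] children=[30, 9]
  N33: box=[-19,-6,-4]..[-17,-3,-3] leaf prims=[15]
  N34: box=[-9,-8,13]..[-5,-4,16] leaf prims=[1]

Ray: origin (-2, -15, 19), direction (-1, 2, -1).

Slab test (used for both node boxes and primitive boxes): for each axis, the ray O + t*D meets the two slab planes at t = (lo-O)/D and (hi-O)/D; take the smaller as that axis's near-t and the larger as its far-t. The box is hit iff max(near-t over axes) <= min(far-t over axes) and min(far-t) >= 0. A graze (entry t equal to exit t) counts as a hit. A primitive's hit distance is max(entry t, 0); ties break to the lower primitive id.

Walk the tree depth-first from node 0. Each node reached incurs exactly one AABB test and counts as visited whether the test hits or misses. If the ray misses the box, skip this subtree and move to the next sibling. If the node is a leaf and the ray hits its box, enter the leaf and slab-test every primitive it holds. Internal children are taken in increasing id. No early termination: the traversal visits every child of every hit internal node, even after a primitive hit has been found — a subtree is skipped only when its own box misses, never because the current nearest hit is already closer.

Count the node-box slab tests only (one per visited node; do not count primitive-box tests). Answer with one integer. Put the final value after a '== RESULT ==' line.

Trace the traversal:
N0 x:[-24,17] y:[-5/2,33/2] z:[-5,39] -> hit [-5/2,33/2], descend [11, 15]
  N11 x:[-23,11] y:[11/2,33/2] z:[-5,39] -> hit [11/2,11], descend [19, 32]
    N19 x:[-22,3] y:[11/2,9] z:[35,39] -> miss, prune
    N32 x:[-23,11] y:[11,33/2] z:[-5,25] -> hit [11,11], descend [9, 30]
      N9 x:[-23,-2] y:[11,31/2] z:[4,12] -> miss, prune
      N30 x:[-4,11] y:[13,33/2] z:[-5,25] -> miss, prune
  N15 x:[-24,17] y:[-5/2,13/2] z:[1,31] -> hit [1,13/2], descend [5, 25]
    N5 x:[-24,8] y:[-5/2,11/2] z:[14,31] -> miss, prune
    N25 x:[3,17] y:[1,13/2] z:[1,23] -> hit [3,13/2], descend [12, 17]
      N12 x:[3,13] y:[1,11/2] z:[3,11] -> hit [3,11/2], descend [1, 34]
        N1 x:[8,13] y:[1,4] z:[5,11] -> miss, prune
        N34 x:[3,7] y:[7/2,11/2] z:[3,6] -> hit [7/2,11/2] leaf, test {P1@t=7/2}
      N17 x:[10,17] y:[9/2,13/2] z:[1,23] -> miss, prune

Summary -> nodes [0, 11, 19, 32, 9, 30, 15, 5, 25, 12, 1, 34, 17]; box-tests=13; leaf-entries=1; first=P1

== RESULT ==
13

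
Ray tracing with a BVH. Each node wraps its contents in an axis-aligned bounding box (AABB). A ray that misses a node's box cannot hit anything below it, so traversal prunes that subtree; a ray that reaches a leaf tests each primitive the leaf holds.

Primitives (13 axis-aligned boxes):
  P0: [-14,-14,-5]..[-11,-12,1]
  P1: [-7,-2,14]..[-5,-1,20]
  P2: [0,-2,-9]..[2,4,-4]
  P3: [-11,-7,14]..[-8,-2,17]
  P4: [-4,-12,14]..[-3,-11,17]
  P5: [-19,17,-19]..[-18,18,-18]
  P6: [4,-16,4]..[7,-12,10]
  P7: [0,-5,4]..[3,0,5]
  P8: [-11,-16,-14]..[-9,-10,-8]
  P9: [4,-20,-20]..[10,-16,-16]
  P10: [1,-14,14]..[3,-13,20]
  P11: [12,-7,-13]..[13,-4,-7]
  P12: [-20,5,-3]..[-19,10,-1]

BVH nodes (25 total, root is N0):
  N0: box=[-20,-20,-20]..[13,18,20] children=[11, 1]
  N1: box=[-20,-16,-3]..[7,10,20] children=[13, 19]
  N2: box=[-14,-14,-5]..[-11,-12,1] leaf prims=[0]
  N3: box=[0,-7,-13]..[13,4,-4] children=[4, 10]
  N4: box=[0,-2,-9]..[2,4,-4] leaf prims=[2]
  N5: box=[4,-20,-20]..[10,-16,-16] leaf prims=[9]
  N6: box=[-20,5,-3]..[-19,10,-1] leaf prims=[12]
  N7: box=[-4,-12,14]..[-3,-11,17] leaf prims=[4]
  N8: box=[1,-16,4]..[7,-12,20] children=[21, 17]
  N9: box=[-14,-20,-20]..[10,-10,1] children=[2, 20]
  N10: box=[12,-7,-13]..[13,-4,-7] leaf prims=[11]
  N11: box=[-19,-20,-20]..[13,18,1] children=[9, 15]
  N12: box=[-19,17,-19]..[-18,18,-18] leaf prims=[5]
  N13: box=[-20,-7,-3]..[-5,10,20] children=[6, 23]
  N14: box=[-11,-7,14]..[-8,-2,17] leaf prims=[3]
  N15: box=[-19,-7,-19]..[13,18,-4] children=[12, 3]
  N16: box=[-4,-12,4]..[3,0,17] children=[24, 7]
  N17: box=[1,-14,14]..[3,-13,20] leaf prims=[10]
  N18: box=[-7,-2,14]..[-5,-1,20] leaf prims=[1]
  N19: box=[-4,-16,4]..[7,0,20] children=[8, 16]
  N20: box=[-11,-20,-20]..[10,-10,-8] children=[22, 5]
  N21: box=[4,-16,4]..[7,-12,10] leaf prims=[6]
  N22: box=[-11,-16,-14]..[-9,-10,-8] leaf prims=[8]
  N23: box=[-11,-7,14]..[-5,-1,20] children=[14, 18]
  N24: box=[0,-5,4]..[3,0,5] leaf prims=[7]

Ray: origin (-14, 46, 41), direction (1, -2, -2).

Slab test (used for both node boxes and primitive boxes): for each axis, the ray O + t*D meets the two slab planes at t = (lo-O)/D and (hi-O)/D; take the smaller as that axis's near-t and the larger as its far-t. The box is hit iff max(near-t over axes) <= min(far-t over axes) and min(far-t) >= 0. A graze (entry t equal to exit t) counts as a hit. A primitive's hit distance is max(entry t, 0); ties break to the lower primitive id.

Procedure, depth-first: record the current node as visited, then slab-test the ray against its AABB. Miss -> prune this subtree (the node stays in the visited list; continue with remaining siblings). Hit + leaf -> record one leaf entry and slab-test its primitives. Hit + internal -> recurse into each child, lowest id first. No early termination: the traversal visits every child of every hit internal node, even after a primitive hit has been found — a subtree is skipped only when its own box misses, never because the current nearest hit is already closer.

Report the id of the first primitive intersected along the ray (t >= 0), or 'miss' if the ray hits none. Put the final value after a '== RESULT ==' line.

Traverse from the root:
N0 x:[-6,27] y:[14,33] z:[21/2,61/2] -> hit [14,27], descend [1, 11]
  N1 x:[-6,21] y:[18,31] z:[21/2,22] -> hit [18,21], descend [13, 19]
    N13 x:[-6,9] y:[18,53/2] z:[21/2,22] -> miss, prune
    N19 x:[10,21] y:[23,31] z:[21/2,37/2] -> miss, prune
  N11 x:[-5,27] y:[14,33] z:[20,61/2] -> hit [20,27], descend [9, 15]
    N9 x:[0,24] y:[28,33] z:[20,61/2] -> miss, prune
    N15 x:[-5,27] y:[14,53/2] z:[45/2,30] -> hit [45/2,53/2], descend [3, 12]
      N3 x:[14,27] y:[21,53/2] z:[45/2,27] -> hit [45/2,53/2], descend [4, 10]
        N4 x:[14,16] y:[21,24] z:[45/2,25] -> miss, prune
        N10 x:[26,27] y:[25,53/2] z:[24,27] -> hit [26,53/2] leaf, test {P11@t=26}
      N12 x:[-5,-4] y:[14,29/2] z:[59/2,30] -> miss, prune

Summary -> nodes [0, 1, 13, 19, 11, 9, 15, 3, 4, 10, 12]; box-tests=11; leaf-entries=1; first=P11

== RESULT ==
11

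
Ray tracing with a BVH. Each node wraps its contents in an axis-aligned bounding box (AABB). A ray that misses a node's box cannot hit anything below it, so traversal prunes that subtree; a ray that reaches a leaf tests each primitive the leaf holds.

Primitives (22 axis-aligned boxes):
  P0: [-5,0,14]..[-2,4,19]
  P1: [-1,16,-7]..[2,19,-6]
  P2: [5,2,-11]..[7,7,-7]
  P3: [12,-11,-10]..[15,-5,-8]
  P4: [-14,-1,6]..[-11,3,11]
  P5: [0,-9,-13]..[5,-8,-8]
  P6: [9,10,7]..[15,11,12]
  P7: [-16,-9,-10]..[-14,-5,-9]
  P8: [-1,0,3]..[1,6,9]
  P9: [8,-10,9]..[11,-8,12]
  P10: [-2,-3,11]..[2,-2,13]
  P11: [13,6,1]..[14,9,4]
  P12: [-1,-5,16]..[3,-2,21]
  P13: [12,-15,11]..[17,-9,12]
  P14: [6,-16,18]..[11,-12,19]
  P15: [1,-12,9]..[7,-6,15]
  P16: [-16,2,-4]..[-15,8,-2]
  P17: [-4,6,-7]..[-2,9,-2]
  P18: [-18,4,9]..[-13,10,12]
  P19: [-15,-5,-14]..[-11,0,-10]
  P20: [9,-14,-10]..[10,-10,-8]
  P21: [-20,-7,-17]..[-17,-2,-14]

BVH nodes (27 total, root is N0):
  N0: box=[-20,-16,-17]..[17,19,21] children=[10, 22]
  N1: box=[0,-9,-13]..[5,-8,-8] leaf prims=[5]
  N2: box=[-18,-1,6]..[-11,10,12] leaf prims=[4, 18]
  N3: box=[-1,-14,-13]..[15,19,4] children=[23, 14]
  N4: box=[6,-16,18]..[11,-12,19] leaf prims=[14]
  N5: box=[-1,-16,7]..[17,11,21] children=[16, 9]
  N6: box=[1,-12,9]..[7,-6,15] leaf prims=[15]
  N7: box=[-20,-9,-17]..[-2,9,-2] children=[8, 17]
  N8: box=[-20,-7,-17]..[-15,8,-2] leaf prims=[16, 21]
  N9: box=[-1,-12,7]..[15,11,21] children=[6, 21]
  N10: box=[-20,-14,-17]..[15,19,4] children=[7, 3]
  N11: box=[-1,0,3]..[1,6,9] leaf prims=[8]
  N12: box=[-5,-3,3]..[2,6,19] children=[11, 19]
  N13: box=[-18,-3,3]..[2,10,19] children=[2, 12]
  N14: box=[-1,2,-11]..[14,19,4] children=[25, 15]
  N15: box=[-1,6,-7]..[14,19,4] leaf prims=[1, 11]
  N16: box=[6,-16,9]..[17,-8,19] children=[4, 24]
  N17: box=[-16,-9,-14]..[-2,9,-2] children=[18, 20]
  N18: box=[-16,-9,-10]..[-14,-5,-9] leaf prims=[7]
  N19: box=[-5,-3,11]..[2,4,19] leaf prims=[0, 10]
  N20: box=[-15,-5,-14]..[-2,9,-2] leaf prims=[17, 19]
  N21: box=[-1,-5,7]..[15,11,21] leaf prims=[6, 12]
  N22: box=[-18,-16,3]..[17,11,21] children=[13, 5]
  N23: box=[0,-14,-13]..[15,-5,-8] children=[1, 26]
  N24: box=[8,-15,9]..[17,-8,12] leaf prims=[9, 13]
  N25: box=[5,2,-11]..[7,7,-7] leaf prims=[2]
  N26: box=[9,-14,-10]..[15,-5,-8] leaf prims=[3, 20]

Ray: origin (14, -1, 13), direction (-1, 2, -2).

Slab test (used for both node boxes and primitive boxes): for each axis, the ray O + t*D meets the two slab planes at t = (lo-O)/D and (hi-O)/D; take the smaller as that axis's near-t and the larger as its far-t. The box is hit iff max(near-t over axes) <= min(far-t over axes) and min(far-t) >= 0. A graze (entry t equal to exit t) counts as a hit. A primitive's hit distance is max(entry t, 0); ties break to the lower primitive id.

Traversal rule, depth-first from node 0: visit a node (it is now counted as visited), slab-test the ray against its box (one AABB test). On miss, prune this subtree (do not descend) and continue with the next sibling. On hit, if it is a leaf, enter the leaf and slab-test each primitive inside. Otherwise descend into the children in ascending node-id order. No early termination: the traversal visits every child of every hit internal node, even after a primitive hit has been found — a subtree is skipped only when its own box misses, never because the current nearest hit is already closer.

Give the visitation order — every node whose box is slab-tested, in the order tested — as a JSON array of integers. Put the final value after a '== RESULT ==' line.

Traverse from the root:
N0 x:[-3,34] y:[-15/2,10] z:[-4,15] -> hit [-3,10], descend [10, 22]
  N10 x:[-1,34] y:[-13/2,10] z:[9/2,15] -> hit [9/2,10], descend [3, 7]
    N3 x:[-1,15] y:[-13/2,10] z:[9/2,13] -> hit [9/2,10], descend [14, 23]
      N14 x:[0,15] y:[3/2,10] z:[9/2,12] -> hit [9/2,10], descend [15, 25]
        N15 x:[0,15] y:[7/2,10] z:[9/2,10] -> hit [9/2,10] leaf, test {P1(miss), P11(miss)}
        N25 x:[7,9] y:[3/2,4] z:[10,12] -> miss, prune
      N23 x:[-1,14] y:[-13/2,-2] z:[21/2,13] -> miss, prune
    N7 x:[16,34] y:[-4,5] z:[15/2,15] -> miss, prune
  N22 x:[-3,32] y:[-15/2,6] z:[-4,5] -> hit [-3,5], descend [5, 13]
    N5 x:[-3,15] y:[-15/2,6] z:[-4,3] -> hit [-3,3], descend [9, 16]
      N9 x:[-1,15] y:[-11/2,6] z:[-4,3] -> hit [-1,3], descend [6, 21]
        N6 x:[7,13] y:[-11/2,-5/2] z:[-1,2] -> miss, prune
        N21 x:[-1,15] y:[-2,6] z:[-4,3] -> hit [-1,3] leaf, test {P6(miss), P12(miss)}
      N16 x:[-3,8] y:[-15/2,-7/2] z:[-3,2] -> miss, prune
    N13 x:[12,32] y:[-1,11/2] z:[-3,5] -> miss, prune

Summary -> nodes [0, 10, 3, 14, 15, 25, 23, 7, 22, 5, 9, 6, 21, 16, 13]; box-tests=15; leaf-entries=2; first=miss

== RESULT ==
[0, 10, 3, 14, 15, 25, 23, 7, 22, 5, 9, 6, 21, 16, 13]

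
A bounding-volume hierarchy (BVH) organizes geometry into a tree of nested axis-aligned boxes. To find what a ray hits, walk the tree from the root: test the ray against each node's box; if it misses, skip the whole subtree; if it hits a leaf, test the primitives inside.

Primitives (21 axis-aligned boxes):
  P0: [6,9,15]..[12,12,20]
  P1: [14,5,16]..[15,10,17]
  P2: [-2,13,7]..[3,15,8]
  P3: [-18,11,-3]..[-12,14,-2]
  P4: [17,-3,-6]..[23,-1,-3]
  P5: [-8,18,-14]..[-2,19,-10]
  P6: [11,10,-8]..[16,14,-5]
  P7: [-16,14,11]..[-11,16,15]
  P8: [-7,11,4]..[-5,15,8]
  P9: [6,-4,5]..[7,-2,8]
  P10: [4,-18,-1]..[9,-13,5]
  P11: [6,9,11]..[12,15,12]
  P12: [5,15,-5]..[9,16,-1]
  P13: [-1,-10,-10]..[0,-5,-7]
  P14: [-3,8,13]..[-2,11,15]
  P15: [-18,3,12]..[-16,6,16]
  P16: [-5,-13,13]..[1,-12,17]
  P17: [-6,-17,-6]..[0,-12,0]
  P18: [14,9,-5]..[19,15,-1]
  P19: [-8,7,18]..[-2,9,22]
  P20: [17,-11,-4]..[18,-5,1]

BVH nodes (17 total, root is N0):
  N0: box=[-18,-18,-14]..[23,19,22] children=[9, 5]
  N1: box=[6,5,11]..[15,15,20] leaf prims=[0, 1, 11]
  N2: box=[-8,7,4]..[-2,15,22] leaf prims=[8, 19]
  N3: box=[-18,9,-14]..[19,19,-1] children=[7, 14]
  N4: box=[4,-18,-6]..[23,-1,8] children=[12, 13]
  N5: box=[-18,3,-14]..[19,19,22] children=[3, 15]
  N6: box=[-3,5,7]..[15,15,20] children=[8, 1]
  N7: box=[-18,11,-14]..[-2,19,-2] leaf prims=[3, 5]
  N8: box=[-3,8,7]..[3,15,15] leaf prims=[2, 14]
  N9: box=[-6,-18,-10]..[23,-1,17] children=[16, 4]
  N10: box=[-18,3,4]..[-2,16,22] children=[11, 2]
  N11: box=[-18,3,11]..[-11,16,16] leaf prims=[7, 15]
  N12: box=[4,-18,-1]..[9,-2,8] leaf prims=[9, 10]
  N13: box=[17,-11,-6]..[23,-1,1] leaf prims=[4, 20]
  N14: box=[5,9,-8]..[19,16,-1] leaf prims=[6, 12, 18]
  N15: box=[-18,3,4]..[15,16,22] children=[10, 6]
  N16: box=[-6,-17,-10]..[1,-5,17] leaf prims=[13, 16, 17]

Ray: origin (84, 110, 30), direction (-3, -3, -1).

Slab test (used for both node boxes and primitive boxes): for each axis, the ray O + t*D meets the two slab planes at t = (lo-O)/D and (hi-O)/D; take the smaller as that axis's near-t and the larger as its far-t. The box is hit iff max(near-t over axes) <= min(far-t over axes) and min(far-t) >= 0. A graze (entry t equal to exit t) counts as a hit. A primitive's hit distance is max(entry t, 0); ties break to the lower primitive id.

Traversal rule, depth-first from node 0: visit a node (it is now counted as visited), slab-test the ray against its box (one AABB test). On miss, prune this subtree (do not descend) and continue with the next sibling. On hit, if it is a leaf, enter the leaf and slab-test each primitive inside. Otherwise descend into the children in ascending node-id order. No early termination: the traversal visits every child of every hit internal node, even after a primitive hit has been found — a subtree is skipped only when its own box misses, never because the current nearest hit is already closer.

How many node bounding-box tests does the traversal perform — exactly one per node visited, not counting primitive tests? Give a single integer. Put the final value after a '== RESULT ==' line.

Trace the traversal:
N0 x:[61/3,34] y:[91/3,128/3] z:[8,44] -> hit [91/3,34], descend [5, 9]
  N5 x:[65/3,34] y:[91/3,107/3] z:[8,44] -> hit [91/3,34], descend [3, 15]
    N3 x:[65/3,34] y:[91/3,101/3] z:[31,44] -> hit [31,101/3], descend [7, 14]
      N7 x:[86/3,34] y:[91/3,33] z:[32,44] -> hit [32,33] leaf, test {P3@t=32, P5(miss)}
      N14 x:[65/3,79/3] y:[94/3,101/3] z:[31,38] -> miss, prune
    N15 x:[23,34] y:[94/3,107/3] z:[8,26] -> miss, prune
  N9 x:[61/3,30] y:[37,128/3] z:[13,40] -> miss, prune

Visited [0, 5, 3, 7, 14, 15, 9]. Tests: 7 box, 1 leaf. Nearest: P3.

== RESULT ==
7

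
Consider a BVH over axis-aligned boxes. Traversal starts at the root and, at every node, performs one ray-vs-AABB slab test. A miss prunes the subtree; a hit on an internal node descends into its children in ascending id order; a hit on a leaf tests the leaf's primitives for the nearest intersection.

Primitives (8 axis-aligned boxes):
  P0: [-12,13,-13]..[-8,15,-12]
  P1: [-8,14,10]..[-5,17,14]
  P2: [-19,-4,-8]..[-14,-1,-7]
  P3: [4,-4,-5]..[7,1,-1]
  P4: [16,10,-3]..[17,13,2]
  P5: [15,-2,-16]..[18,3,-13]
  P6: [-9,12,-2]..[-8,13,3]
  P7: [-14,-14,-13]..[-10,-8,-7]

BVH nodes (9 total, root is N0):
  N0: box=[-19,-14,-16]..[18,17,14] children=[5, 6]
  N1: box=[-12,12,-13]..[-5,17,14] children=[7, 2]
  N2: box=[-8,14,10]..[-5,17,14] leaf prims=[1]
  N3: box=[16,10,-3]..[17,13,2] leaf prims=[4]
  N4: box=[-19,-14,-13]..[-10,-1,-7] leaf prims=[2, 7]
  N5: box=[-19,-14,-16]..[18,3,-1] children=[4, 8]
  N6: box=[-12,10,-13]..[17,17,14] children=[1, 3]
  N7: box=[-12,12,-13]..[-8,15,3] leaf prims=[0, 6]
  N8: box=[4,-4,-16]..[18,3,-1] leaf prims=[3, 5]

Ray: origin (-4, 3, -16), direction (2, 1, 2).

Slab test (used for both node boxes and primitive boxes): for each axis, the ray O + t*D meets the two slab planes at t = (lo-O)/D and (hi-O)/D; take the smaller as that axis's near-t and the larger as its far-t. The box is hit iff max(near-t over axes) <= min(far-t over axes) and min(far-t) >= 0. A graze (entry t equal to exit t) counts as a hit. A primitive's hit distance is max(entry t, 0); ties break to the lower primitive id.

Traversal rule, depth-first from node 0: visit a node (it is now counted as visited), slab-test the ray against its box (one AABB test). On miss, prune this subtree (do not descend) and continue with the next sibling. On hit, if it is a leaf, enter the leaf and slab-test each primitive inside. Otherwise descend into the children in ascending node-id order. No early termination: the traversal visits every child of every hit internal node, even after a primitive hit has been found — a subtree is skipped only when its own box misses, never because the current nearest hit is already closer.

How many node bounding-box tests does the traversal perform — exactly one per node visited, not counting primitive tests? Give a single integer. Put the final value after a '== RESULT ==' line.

Trace the traversal:
N0 x:[-15/2,11] y:[-17,14] z:[0,15] -> hit [0,11], descend [5, 6]
  N5 x:[-15/2,11] y:[-17,0] z:[0,15/2] -> hit [0,0], descend [4, 8]
    N4 x:[-15/2,-3] y:[-17,-4] z:[3/2,9/2] -> miss, prune
    N8 x:[4,11] y:[-7,0] z:[0,15/2] -> miss, prune
  N6 x:[-4,21/2] y:[7,14] z:[3/2,15] -> hit [7,21/2], descend [1, 3]
    N1 x:[-4,-1/2] y:[9,14] z:[3/2,15] -> miss, prune
    N3 x:[10,21/2] y:[7,10] z:[13/2,9] -> miss, prune

Summary -> nodes [0, 5, 4, 8, 6, 1, 3]; box-tests=7; leaf-entries=0; first=miss

== RESULT ==
7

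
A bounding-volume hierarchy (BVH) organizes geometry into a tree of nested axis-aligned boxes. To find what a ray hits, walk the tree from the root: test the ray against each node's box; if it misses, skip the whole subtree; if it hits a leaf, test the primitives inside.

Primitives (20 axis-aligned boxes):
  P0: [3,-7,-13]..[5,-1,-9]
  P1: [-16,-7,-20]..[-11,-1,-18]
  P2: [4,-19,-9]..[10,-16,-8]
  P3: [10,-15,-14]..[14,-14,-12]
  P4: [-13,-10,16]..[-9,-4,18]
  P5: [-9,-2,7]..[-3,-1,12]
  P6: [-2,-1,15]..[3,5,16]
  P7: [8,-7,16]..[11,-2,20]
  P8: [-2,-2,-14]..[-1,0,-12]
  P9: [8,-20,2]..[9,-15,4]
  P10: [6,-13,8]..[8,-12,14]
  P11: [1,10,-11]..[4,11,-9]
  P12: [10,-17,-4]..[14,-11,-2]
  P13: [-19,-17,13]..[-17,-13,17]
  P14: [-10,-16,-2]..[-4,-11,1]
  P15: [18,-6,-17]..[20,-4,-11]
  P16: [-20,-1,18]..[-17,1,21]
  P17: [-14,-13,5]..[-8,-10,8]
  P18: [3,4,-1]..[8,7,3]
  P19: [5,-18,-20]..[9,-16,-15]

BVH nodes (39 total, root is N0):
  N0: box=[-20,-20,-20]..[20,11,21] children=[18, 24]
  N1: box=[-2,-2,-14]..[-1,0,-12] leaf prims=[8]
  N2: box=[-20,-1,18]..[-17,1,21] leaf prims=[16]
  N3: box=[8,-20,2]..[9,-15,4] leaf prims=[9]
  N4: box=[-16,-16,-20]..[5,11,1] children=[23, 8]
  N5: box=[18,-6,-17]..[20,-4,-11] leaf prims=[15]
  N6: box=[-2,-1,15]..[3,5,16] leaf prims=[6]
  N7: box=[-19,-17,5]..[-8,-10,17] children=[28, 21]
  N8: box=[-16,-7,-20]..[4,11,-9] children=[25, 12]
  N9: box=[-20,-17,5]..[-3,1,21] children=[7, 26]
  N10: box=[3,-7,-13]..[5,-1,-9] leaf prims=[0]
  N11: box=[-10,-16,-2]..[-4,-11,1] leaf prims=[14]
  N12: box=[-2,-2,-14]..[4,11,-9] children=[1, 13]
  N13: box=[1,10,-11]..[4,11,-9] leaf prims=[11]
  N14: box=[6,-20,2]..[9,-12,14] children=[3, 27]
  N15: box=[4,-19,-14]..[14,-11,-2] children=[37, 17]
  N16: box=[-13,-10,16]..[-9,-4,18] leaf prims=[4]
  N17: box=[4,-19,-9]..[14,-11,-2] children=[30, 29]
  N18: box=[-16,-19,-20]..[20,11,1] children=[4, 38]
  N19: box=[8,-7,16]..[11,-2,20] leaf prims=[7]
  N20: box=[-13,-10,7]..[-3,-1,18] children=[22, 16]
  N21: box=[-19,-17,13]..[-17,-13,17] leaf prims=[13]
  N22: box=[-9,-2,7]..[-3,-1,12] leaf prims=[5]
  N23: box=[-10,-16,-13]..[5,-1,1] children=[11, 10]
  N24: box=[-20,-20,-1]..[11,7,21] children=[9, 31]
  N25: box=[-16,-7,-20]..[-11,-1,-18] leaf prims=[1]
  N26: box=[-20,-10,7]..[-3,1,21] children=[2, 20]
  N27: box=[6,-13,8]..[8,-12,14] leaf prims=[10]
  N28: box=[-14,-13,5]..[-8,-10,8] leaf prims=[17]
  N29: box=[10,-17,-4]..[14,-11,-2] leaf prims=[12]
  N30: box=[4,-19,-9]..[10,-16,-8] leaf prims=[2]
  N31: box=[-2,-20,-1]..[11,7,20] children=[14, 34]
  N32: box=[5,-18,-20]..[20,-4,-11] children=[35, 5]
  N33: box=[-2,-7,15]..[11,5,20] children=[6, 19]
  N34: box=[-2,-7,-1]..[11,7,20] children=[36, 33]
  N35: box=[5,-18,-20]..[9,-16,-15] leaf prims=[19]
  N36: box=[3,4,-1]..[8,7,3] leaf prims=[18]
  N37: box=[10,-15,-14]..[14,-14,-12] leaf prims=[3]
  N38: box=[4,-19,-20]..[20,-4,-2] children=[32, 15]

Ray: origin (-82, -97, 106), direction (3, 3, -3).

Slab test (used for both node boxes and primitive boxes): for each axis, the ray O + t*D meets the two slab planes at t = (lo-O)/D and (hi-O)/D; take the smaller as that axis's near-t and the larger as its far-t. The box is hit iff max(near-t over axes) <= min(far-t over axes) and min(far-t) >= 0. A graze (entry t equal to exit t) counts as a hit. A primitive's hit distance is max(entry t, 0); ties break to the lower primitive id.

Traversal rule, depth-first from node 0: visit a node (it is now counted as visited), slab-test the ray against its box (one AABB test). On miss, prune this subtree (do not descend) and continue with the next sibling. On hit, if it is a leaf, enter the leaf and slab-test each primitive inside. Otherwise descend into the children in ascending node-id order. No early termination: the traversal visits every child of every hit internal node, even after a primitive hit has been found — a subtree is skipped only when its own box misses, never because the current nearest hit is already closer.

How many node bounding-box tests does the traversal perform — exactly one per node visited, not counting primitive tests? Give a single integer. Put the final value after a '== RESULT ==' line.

Trace the traversal:
N0 x:[62/3,34] y:[77/3,36] z:[85/3,42] -> hit [85/3,34], descend [18, 24]
  N18 x:[22,34] y:[26,36] z:[35,42] -> miss, prune
  N24 x:[62/3,31] y:[77/3,104/3] z:[85/3,107/3] -> hit [85/3,31], descend [9, 31]
    N9 x:[62/3,79/3] y:[80/3,98/3] z:[85/3,101/3] -> miss, prune
    N31 x:[80/3,31] y:[77/3,104/3] z:[86/3,107/3] -> hit [86/3,31], descend [14, 34]
      N14 x:[88/3,91/3] y:[77/3,85/3] z:[92/3,104/3] -> miss, prune
      N34 x:[80/3,31] y:[30,104/3] z:[86/3,107/3] -> hit [30,31], descend [33, 36]
        N33 x:[80/3,31] y:[30,34] z:[86/3,91/3] -> hit [30,91/3], descend [6, 19]
          N6 x:[80/3,85/3] y:[32,34] z:[30,91/3] -> miss, prune
          N19 x:[30,31] y:[30,95/3] z:[86/3,30] -> hit [30,30] leaf, test {P7@t=30}
        N36 x:[85/3,30] y:[101/3,104/3] z:[103/3,107/3] -> miss, prune

11 AABB tests over nodes [0, 18, 24, 9, 31, 14, 34, 33, 6, 19, 36]; 1 leaf entered; closest P7.

== RESULT ==
11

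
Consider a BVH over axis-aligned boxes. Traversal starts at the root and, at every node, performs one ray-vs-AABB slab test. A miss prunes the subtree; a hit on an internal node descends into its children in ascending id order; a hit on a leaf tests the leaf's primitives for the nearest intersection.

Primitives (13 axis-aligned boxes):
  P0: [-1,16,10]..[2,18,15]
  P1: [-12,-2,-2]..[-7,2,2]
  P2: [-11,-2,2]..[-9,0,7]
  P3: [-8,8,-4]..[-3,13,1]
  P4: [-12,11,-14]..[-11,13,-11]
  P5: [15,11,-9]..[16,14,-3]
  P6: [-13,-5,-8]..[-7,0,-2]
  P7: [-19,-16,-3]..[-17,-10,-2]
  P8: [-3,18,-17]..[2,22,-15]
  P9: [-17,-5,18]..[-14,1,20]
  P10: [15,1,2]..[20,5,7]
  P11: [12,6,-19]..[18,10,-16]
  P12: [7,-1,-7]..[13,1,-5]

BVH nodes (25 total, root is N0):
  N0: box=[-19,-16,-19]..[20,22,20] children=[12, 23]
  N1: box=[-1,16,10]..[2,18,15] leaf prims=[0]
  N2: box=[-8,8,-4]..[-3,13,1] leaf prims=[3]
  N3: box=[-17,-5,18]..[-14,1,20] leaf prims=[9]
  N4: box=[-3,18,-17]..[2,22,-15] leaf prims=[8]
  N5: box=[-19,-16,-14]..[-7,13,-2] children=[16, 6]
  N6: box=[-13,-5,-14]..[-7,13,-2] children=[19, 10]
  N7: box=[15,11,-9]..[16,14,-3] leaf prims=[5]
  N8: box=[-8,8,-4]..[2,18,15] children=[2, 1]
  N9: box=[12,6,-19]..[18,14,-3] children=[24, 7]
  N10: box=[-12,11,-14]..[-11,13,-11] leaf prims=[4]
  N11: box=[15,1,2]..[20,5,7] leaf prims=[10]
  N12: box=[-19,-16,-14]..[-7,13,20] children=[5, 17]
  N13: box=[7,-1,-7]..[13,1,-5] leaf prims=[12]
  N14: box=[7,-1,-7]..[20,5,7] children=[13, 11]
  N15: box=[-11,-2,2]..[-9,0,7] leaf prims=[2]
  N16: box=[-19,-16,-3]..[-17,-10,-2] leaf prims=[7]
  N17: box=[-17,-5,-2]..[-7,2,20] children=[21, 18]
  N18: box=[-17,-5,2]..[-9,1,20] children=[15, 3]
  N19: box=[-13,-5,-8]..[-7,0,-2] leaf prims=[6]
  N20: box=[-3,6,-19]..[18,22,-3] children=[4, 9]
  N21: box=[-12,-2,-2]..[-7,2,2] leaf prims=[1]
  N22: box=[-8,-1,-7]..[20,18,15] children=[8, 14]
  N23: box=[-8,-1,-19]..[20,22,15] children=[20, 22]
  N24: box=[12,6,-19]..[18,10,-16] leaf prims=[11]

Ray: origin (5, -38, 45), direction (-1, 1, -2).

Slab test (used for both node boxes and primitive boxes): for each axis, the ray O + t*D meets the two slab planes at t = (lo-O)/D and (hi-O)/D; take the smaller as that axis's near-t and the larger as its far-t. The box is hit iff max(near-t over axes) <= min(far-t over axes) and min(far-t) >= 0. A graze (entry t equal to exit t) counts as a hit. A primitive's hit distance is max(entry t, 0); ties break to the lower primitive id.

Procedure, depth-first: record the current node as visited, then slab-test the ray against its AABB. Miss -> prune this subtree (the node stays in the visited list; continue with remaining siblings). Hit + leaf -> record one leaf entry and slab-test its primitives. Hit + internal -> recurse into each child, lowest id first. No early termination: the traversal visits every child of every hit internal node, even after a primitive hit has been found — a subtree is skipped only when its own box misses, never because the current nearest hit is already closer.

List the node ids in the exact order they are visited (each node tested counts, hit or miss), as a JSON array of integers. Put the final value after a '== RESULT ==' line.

Trace the traversal:
N0 x:[-15,24] y:[22,60] z:[25/2,32] -> hit [22,24], descend [12, 23]
  N12 x:[12,24] y:[22,51] z:[25/2,59/2] -> hit [22,24], descend [5, 17]
    N5 x:[12,24] y:[22,51] z:[47/2,59/2] -> hit [47/2,24], descend [6, 16]
      N6 x:[12,18] y:[33,51] z:[47/2,59/2] -> miss, prune
      N16 x:[22,24] y:[22,28] z:[47/2,24] -> hit [47/2,24] leaf, test {P7@t=47/2}
    N17 x:[12,22] y:[33,40] z:[25/2,47/2] -> miss, prune
  N23 x:[-15,13] y:[37,60] z:[15,32] -> miss, prune

Summary -> nodes [0, 12, 5, 6, 16, 17, 23]; box-tests=7; leaf-entries=1; first=P7

== RESULT ==
[0, 12, 5, 6, 16, 17, 23]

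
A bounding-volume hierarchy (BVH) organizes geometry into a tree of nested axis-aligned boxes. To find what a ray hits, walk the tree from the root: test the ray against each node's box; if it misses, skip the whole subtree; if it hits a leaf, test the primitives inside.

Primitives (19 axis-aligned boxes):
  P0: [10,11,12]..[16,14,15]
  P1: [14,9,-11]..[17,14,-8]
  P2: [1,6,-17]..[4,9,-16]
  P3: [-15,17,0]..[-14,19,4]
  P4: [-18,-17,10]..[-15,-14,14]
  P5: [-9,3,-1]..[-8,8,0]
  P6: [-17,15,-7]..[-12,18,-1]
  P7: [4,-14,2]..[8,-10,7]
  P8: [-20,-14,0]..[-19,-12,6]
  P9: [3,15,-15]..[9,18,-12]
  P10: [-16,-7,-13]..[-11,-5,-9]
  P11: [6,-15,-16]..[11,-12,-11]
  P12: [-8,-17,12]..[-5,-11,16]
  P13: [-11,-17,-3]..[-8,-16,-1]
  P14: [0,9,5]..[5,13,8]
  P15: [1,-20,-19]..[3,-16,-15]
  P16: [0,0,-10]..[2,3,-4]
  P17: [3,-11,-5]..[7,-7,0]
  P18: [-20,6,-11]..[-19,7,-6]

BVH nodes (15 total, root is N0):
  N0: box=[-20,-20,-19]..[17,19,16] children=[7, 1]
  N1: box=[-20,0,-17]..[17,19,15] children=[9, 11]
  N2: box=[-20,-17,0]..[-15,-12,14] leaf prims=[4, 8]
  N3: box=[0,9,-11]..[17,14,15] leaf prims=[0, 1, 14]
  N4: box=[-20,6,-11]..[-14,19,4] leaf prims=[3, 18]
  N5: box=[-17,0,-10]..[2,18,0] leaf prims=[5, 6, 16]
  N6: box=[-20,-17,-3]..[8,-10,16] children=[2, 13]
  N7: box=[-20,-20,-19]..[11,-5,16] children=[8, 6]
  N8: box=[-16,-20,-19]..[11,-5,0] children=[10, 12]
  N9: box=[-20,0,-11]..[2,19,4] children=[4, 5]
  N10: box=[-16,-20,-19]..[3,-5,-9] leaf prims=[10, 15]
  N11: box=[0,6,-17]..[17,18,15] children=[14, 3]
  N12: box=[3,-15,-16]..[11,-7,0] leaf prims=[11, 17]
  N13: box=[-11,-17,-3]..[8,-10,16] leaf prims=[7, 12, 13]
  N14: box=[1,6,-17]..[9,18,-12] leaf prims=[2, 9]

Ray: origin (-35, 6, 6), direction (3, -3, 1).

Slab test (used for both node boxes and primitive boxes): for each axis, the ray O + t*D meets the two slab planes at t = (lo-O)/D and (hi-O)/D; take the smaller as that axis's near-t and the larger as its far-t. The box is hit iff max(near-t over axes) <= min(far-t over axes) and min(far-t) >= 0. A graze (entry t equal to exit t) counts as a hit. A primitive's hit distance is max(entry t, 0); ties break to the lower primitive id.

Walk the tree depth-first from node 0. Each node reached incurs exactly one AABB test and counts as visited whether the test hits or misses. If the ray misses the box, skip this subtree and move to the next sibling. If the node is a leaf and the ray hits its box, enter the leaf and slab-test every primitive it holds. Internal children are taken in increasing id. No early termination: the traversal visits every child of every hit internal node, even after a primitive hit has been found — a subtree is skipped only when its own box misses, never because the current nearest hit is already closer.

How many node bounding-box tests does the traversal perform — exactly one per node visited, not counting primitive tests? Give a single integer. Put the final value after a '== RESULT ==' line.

Walk:
N0 x:[5,52/3] y:[-13/3,26/3] z:[-25,10] -> hit [5,26/3], descend [1, 7]
  N1 x:[5,52/3] y:[-13/3,2] z:[-23,9] -> miss, prune
  N7 x:[5,46/3] y:[11/3,26/3] z:[-25,10] -> hit [5,26/3], descend [6, 8]
    N6 x:[5,43/3] y:[16/3,23/3] z:[-9,10] -> hit [16/3,23/3], descend [2, 13]
      N2 x:[5,20/3] y:[6,23/3] z:[-6,8] -> hit [6,20/3] leaf, test {P4@t=20/3, P8(miss)}
      N13 x:[8,43/3] y:[16/3,23/3] z:[-9,10] -> miss, prune
    N8 x:[19/3,46/3] y:[11/3,26/3] z:[-25,-6] -> miss, prune

Summary -> nodes [0, 1, 7, 6, 2, 13, 8]; box-tests=7; leaf-entries=1; first=P4

== RESULT ==
7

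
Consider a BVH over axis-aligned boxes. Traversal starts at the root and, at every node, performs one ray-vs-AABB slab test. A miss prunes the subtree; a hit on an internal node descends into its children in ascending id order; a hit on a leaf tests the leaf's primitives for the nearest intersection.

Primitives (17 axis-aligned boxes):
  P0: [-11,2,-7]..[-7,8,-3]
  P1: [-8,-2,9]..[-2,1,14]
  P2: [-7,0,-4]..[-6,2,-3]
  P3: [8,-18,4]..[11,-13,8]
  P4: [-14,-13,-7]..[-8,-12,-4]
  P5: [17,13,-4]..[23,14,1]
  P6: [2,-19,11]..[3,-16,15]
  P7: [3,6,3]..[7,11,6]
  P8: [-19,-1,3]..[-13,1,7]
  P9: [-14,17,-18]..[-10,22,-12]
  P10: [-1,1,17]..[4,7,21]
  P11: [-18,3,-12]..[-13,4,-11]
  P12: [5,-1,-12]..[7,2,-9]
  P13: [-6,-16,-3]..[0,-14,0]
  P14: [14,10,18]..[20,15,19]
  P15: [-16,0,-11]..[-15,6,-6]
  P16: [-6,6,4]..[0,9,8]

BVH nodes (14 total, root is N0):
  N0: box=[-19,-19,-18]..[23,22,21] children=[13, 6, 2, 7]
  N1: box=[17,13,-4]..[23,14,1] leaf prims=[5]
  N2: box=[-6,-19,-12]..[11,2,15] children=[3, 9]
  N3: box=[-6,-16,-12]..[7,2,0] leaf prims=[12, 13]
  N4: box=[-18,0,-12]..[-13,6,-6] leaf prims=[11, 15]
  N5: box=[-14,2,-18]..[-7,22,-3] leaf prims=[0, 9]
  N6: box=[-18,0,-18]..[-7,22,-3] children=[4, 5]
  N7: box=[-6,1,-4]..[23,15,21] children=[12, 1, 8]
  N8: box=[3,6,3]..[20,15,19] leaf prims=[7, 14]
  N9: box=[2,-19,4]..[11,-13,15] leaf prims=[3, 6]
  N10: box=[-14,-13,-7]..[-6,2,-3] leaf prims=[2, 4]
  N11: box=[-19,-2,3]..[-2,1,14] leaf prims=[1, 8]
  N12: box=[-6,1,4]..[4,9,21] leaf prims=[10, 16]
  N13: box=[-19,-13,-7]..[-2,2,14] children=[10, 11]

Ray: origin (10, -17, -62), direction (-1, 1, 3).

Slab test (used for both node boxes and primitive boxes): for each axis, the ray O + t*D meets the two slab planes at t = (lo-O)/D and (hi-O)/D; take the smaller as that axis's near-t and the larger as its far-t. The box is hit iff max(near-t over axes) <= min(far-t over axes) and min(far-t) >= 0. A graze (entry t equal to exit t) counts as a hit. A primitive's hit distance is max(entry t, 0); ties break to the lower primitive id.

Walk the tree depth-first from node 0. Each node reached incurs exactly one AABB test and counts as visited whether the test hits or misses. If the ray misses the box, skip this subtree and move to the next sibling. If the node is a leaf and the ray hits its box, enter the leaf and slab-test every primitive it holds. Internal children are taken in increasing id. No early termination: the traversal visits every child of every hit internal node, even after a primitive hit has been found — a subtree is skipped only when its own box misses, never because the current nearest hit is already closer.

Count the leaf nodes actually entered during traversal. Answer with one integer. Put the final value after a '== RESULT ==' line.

Walk:
N0 x:[-13,29] y:[-2,39] z:[44/3,83/3] -> hit [44/3,83/3], descend [2, 6, 7, 13]
  N2 x:[-1,16] y:[-2,19] z:[50/3,77/3] -> miss, prune
  N6 x:[17,28] y:[17,39] z:[44/3,59/3] -> hit [17,59/3], descend [4, 5]
    N4 x:[23,28] y:[17,23] z:[50/3,56/3] -> miss, prune
    N5 x:[17,24] y:[19,39] z:[44/3,59/3] -> hit [19,59/3] leaf, test {P0@t=19, P9(miss)}
  N7 x:[-13,16] y:[18,32] z:[58/3,83/3] -> miss, prune
  N13 x:[12,29] y:[4,19] z:[55/3,76/3] -> hit [55/3,19], descend [10, 11]
    N10 x:[16,24] y:[4,19] z:[55/3,59/3] -> hit [55/3,19] leaf, test {P2(miss), P4(miss)}
    N11 x:[12,29] y:[15,18] z:[65/3,76/3] -> miss, prune

9 AABB tests over nodes [0, 2, 6, 4, 5, 7, 13, 10, 11]; 2 leaves entered; closest P0.

== RESULT ==
2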